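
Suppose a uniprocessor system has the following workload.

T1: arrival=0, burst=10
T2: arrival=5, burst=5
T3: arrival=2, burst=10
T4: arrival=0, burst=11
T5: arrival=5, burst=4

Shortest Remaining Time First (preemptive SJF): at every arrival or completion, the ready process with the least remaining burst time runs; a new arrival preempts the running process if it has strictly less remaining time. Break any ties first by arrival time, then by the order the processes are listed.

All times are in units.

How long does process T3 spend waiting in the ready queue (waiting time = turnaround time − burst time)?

17

Timeline: | T1 0-5 | T5 5-9 | T1 9-14 | T2 14-19 | T3 19-29 | T4 29-40 |
Completion: T1=14  T2=19  T3=29  T4=40  T5=9
Waiting(T3) = turnaround − burst = 27 − 10 = 17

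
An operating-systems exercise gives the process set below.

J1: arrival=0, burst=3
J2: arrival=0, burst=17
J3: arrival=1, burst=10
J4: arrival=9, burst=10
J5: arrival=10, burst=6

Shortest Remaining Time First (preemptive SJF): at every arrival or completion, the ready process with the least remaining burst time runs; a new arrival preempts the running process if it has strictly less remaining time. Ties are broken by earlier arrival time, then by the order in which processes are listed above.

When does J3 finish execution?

Timeline: | J1 0-3 | J3 3-13 | J5 13-19 | J4 19-29 | J2 29-46 |
Completion: J1=3  J2=46  J3=13  J4=29  J5=19

13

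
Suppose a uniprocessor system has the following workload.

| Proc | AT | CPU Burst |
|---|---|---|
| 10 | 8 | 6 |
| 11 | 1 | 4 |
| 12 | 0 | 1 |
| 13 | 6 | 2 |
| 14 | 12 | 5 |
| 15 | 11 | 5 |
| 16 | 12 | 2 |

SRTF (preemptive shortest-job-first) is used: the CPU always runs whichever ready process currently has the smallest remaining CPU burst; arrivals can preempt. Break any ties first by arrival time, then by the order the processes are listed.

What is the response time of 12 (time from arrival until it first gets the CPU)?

0

Schedule: | 12 0-1 | 11 1-5 | idle 5-6 | 13 6-8 | 10 8-14 | 16 14-16 | 15 16-21 | 14 21-26 |
Completion: 10=14  11=5  12=1  13=8  14=26  15=21  16=16
Response(12) = first start − arrival = 0 − 0 = 0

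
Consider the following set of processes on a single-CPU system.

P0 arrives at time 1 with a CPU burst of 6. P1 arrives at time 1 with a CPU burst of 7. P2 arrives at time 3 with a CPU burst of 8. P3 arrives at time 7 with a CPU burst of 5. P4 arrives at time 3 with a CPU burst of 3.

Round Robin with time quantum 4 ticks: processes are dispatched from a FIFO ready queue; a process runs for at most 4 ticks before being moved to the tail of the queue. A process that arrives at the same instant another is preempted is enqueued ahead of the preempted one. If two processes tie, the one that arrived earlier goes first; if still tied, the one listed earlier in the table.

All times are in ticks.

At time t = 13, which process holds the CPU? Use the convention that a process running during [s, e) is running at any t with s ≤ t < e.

Timeline: | idle 0-1 | P0 1-5 | P1 5-9 | P2 9-13 | P4 13-16 | P0 16-18 | P3 18-22 | P1 22-25 | P2 25-29 | P3 29-30 |
Completion: P0=18  P1=25  P2=29  P3=30  P4=16

P4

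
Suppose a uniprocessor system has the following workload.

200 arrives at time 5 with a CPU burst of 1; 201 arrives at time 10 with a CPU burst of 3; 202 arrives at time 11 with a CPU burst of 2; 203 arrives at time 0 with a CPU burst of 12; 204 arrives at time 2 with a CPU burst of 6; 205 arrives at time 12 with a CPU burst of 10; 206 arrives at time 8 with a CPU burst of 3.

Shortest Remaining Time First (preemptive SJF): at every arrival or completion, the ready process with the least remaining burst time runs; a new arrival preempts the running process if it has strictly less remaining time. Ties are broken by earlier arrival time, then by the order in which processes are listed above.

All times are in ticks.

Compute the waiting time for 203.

Gantt: | 203 0-2 | 204 2-5 | 200 5-6 | 204 6-9 | 206 9-12 | 202 12-14 | 201 14-17 | 203 17-27 | 205 27-37 |
Completion: 200=6  201=17  202=14  203=27  204=9  205=37  206=12
Turnaround (C−A): 200=1  201=7  202=3  203=27  204=7  205=25  206=4
Waiting(203) = turnaround − burst = 27 − 12 = 15

15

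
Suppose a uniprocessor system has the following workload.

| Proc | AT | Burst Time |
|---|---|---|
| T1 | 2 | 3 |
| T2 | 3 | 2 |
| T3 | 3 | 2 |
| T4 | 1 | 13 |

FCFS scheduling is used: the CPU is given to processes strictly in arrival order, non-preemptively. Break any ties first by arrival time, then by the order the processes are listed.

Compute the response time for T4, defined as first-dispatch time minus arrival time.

Timeline: | idle 0-1 | T4 1-14 | T1 14-17 | T2 17-19 | T3 19-21 |
Completion: T1=17  T2=19  T3=21  T4=14
Response(T4) = first start − arrival = 1 − 1 = 0

0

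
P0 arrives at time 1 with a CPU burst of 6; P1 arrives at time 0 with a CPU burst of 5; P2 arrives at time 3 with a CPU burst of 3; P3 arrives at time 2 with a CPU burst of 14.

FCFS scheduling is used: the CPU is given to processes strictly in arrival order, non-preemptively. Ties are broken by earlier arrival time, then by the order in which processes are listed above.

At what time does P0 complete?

Schedule: | P1 0-5 | P0 5-11 | P3 11-25 | P2 25-28 |
Completion: P0=11  P1=5  P2=28  P3=25

11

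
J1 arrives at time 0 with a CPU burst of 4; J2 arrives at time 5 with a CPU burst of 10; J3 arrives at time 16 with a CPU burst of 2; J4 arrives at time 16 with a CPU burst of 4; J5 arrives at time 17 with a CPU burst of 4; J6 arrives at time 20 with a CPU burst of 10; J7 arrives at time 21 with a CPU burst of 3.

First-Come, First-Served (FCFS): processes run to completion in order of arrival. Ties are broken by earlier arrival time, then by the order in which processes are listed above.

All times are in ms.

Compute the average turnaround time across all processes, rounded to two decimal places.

9.29

Schedule: | J1 0-4 | idle 4-5 | J2 5-15 | idle 15-16 | J3 16-18 | J4 18-22 | J5 22-26 | J6 26-36 | J7 36-39 |
Completion: J1=4  J2=15  J3=18  J4=22  J5=26  J6=36  J7=39
Turnaround times: J1=4, J2=10, J3=2, J4=6, J5=9, J6=16, J7=18
Average turnaround = (4+10+2+6+9+16+18) / 7 = 65/7 = 9.29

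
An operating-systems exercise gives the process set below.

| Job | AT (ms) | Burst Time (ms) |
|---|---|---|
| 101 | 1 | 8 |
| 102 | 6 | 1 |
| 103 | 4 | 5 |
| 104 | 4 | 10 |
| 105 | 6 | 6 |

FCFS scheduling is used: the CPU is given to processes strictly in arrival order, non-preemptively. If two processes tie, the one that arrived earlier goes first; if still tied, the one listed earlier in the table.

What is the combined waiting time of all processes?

52

Schedule: | idle 0-1 | 101 1-9 | 103 9-14 | 104 14-24 | 102 24-25 | 105 25-31 |
Completion: 101=9  102=25  103=14  104=24  105=31
Turnaround (C−A): 101=8  102=19  103=10  104=20  105=25
Waiting = turnaround − burst: 101=0, 102=18, 103=5, 104=10, 105=19
Total waiting = 0 + 18 + 5 + 10 + 19 = 52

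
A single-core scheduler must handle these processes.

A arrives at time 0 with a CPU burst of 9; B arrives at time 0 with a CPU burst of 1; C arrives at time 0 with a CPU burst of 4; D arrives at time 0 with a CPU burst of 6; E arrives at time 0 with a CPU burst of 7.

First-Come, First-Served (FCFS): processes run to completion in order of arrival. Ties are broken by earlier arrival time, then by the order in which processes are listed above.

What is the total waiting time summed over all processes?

Timeline: | A 0-9 | B 9-10 | C 10-14 | D 14-20 | E 20-27 |
Completion: A=9  B=10  C=14  D=20  E=27
Waiting = turnaround − burst: A=0, B=9, C=10, D=14, E=20
Total waiting = 0 + 9 + 10 + 14 + 20 = 53

53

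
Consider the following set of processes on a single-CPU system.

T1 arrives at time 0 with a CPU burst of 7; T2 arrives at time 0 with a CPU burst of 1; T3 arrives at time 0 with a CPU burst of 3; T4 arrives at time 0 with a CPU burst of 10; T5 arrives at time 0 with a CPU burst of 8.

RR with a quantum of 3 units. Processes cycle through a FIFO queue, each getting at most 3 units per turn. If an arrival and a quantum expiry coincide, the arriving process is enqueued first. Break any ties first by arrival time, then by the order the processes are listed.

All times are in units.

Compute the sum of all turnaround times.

91

Gantt: | T1 0-3 | T2 3-4 | T3 4-7 | T4 7-10 | T5 10-13 | T1 13-16 | T4 16-19 | T5 19-22 | T1 22-23 | T4 23-26 | T5 26-28 | T4 28-29 |
Completion: T1=23  T2=4  T3=7  T4=29  T5=28
Turnaround = completion − arrival: T1=23, T2=4, T3=7, T4=29, T5=28
Total turnaround = 23 + 4 + 7 + 29 + 28 = 91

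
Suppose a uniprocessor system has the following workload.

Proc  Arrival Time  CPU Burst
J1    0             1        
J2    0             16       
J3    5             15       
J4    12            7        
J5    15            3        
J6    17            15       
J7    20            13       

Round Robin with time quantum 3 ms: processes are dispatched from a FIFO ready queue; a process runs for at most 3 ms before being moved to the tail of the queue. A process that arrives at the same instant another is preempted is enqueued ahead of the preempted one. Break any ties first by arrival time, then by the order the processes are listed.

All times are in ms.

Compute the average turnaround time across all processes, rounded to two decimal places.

35.43

Gantt: | J1 0-1 | J2 1-7 | J3 7-10 | J2 10-13 | J3 13-16 | J4 16-19 | J2 19-22 | J5 22-25 | J3 25-28 | J6 28-31 | J4 31-34 | J7 34-37 | J2 37-40 | J3 40-43 | J6 43-46 | J4 46-47 | J7 47-50 | J2 50-51 | J3 51-54 | J6 54-57 | J7 57-60 | J6 60-63 | J7 63-66 | J6 66-69 | J7 69-70 |
Completion: J1=1  J2=51  J3=54  J4=47  J5=25  J6=69  J7=70
Turnaround (C−A): J1=1  J2=51  J3=49  J4=35  J5=10  J6=52  J7=50
Turnaround times: J1=1, J2=51, J3=49, J4=35, J5=10, J6=52, J7=50
Average turnaround = (1+51+49+35+10+52+50) / 7 = 248/7 = 35.43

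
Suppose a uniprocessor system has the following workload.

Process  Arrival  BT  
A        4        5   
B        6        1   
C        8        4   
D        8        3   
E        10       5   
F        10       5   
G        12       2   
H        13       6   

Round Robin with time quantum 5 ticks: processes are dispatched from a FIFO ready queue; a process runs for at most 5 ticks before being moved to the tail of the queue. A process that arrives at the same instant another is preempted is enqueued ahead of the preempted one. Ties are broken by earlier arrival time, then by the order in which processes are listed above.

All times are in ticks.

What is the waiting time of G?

Timeline: | idle 0-4 | A 4-9 | B 9-10 | C 10-14 | D 14-17 | E 17-22 | F 22-27 | G 27-29 | H 29-35 |
Completion: A=9  B=10  C=14  D=17  E=22  F=27  G=29  H=35
Turnaround (C−A): A=5  B=4  C=6  D=9  E=12  F=17  G=17  H=22
Waiting(G) = turnaround − burst = 17 − 2 = 15

15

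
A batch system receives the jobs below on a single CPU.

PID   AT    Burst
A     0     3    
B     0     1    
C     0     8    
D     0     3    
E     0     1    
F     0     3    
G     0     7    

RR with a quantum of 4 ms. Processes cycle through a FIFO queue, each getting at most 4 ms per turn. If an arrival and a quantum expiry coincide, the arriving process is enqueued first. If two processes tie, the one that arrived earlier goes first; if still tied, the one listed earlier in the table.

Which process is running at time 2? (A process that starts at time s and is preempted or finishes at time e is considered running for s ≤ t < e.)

A

Schedule: | A 0-3 | B 3-4 | C 4-8 | D 8-11 | E 11-12 | F 12-15 | G 15-19 | C 19-23 | G 23-26 |
Completion: A=3  B=4  C=23  D=11  E=12  F=15  G=26
Turnaround (C−A): A=3  B=4  C=23  D=11  E=12  F=15  G=26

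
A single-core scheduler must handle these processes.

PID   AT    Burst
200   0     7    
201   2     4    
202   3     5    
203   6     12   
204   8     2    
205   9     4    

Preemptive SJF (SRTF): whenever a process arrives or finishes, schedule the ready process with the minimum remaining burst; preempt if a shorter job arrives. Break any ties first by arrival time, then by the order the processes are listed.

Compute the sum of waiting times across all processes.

40

Gantt: | 200 0-2 | 201 2-6 | 200 6-8 | 204 8-10 | 200 10-13 | 205 13-17 | 202 17-22 | 203 22-34 |
Completion: 200=13  201=6  202=22  203=34  204=10  205=17
Waiting = turnaround − burst: 200=6, 201=0, 202=14, 203=16, 204=0, 205=4
Total waiting = 6 + 0 + 14 + 16 + 0 + 4 = 40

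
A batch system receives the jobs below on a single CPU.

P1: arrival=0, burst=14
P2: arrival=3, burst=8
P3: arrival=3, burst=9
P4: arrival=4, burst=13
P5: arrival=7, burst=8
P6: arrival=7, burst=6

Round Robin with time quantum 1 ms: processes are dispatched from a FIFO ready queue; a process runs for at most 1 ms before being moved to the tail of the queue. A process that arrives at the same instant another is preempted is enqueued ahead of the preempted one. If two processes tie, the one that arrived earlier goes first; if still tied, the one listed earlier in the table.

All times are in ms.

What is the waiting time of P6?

29

Timeline: | P1 0-3 | P2 3-4 | P3 4-5 | P1 5-6 | P4 6-7 | P2 7-8 | P3 8-9 | P1 9-10 | P5 10-11 | P6 11-12 | P4 12-13 | P2 13-14 | P3 14-15 | P1 15-16 | P5 16-17 | P6 17-18 | P4 18-19 | P2 19-20 | P3 20-21 | P1 21-22 | P5 22-23 | P6 23-24 | P4 24-25 | P2 25-26 | P3 26-27 | P1 27-28 | P5 28-29 | P6 29-30 | P4 30-31 | P2 31-32 | P3 32-33 | P1 33-34 | P5 34-35 | P6 35-36 | P4 36-37 | P2 37-38 | P3 38-39 | P1 39-40 | P5 40-41 | P6 41-42 | P4 42-43 | P2 43-44 | P3 44-45 | P1 45-46 | P5 46-47 | P4 47-48 | P3 48-49 | P1 49-50 | P5 50-51 | P4 51-52 | P1 52-53 | P4 53-54 | P1 54-55 | P4 55-58 |
Completion: P1=55  P2=44  P3=49  P4=58  P5=51  P6=42
Turnaround (C−A): P1=55  P2=41  P3=46  P4=54  P5=44  P6=35
Waiting(P6) = turnaround − burst = 35 − 6 = 29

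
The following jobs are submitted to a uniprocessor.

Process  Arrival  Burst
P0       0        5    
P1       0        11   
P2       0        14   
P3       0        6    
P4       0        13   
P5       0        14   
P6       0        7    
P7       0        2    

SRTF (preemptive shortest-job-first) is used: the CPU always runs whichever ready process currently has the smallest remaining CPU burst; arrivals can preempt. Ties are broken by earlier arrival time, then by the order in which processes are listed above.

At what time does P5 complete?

72

Timeline: | P7 0-2 | P0 2-7 | P3 7-13 | P6 13-20 | P1 20-31 | P4 31-44 | P2 44-58 | P5 58-72 |
Completion: P0=7  P1=31  P2=58  P3=13  P4=44  P5=72  P6=20  P7=2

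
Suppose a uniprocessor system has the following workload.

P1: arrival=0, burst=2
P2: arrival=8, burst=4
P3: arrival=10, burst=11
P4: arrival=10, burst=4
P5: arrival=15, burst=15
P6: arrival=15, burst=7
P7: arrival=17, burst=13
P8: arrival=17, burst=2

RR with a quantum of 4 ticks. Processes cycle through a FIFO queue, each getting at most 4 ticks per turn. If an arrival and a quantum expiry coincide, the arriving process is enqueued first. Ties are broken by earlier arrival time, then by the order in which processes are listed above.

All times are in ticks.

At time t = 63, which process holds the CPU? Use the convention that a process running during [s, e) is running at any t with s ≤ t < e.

P7

Schedule: | P1 0-2 | idle 2-8 | P2 8-12 | P3 12-16 | P4 16-20 | P5 20-24 | P6 24-28 | P3 28-32 | P7 32-36 | P8 36-38 | P5 38-42 | P6 42-45 | P3 45-48 | P7 48-52 | P5 52-56 | P7 56-60 | P5 60-63 | P7 63-64 |
Completion: P1=2  P2=12  P3=48  P4=20  P5=63  P6=45  P7=64  P8=38
Turnaround (C−A): P1=2  P2=4  P3=38  P4=10  P5=48  P6=30  P7=47  P8=21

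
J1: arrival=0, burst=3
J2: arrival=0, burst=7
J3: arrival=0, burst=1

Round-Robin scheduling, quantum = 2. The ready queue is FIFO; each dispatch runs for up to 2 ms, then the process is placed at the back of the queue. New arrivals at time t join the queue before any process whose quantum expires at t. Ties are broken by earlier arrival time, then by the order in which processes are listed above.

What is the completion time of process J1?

Timeline: | J1 0-2 | J2 2-4 | J3 4-5 | J1 5-6 | J2 6-11 |
Completion: J1=6  J2=11  J3=5
Turnaround (C−A): J1=6  J2=11  J3=5

6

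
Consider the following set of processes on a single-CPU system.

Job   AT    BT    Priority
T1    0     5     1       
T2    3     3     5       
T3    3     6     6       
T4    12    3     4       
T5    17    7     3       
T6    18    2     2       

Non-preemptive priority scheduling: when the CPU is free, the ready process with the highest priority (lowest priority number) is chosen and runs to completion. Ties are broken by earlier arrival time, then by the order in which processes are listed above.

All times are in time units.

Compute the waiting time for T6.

Timeline: | T1 0-5 | T2 5-8 | T3 8-14 | T4 14-17 | T5 17-24 | T6 24-26 |
Completion: T1=5  T2=8  T3=14  T4=17  T5=24  T6=26
Waiting(T6) = turnaround − burst = 8 − 2 = 6

6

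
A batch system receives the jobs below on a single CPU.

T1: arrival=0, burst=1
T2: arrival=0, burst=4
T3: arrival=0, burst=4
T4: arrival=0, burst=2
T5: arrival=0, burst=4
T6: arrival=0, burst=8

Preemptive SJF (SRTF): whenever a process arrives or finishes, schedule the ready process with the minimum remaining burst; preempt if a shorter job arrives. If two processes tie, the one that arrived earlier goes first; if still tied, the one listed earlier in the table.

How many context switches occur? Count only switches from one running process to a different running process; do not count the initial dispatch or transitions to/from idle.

Schedule: | T1 0-1 | T4 1-3 | T2 3-7 | T3 7-11 | T5 11-15 | T6 15-23 |
Completion: T1=1  T2=7  T3=11  T4=3  T5=15  T6=23
Turnaround (C−A): T1=1  T2=7  T3=11  T4=3  T5=15  T6=23

5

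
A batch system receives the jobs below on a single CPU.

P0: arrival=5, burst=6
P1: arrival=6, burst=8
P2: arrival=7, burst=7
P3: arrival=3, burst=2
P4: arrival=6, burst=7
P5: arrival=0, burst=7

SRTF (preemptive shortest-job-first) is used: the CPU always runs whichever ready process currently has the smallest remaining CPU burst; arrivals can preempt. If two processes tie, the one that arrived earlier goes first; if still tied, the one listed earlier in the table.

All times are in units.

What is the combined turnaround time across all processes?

90

Schedule: | P5 0-3 | P3 3-5 | P5 5-9 | P0 9-15 | P4 15-22 | P2 22-29 | P1 29-37 |
Completion: P0=15  P1=37  P2=29  P3=5  P4=22  P5=9
Turnaround (C−A): P0=10  P1=31  P2=22  P3=2  P4=16  P5=9
Turnaround = completion − arrival: P0=10, P1=31, P2=22, P3=2, P4=16, P5=9
Total turnaround = 10 + 31 + 22 + 2 + 16 + 9 = 90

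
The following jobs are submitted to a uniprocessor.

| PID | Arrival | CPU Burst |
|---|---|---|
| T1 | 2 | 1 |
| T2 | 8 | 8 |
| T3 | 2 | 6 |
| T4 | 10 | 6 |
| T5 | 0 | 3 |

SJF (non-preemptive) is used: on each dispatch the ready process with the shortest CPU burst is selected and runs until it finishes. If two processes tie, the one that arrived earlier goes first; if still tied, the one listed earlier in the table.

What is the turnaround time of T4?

Gantt: | T5 0-3 | T1 3-4 | T3 4-10 | T4 10-16 | T2 16-24 |
Completion: T1=4  T2=24  T3=10  T4=16  T5=3
Turnaround (C−A): T1=2  T2=16  T3=8  T4=6  T5=3
Turnaround(T4) = completion − arrival = 16 − 10 = 6

6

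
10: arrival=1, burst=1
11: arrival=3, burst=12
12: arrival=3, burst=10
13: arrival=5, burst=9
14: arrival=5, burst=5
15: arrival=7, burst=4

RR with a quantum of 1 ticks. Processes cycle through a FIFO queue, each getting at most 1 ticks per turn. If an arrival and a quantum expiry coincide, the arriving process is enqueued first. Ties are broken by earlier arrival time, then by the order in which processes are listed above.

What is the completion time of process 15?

Gantt: | idle 0-1 | 10 1-2 | idle 2-3 | 11 3-4 | 12 4-5 | 11 5-6 | 13 6-7 | 14 7-8 | 12 8-9 | 11 9-10 | 15 10-11 | 13 11-12 | 14 12-13 | 12 13-14 | 11 14-15 | 15 15-16 | 13 16-17 | 14 17-18 | 12 18-19 | 11 19-20 | 15 20-21 | 13 21-22 | 14 22-23 | 12 23-24 | 11 24-25 | 15 25-26 | 13 26-27 | 14 27-28 | 12 28-29 | 11 29-30 | 13 30-31 | 12 31-32 | 11 32-33 | 13 33-34 | 12 34-35 | 11 35-36 | 13 36-37 | 12 37-38 | 11 38-39 | 13 39-40 | 12 40-41 | 11 41-43 |
Completion: 10=2  11=43  12=41  13=40  14=28  15=26
Turnaround (C−A): 10=1  11=40  12=38  13=35  14=23  15=19

26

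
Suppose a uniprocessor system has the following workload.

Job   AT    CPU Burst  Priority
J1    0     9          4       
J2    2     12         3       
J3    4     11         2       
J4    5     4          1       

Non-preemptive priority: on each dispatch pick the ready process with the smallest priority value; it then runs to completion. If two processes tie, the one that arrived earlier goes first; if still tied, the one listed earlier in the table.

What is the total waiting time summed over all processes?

35

Timeline: | J1 0-9 | J4 9-13 | J3 13-24 | J2 24-36 |
Completion: J1=9  J2=36  J3=24  J4=13
Turnaround (C−A): J1=9  J2=34  J3=20  J4=8
Waiting = turnaround − burst: J1=0, J2=22, J3=9, J4=4
Total waiting = 0 + 22 + 9 + 4 = 35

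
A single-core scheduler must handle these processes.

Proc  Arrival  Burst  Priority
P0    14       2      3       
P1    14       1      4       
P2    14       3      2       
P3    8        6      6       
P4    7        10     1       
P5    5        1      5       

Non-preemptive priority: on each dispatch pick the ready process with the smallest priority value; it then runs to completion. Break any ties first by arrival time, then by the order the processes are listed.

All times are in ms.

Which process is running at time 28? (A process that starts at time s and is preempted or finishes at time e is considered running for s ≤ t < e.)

Timeline: | idle 0-5 | P5 5-6 | idle 6-7 | P4 7-17 | P2 17-20 | P0 20-22 | P1 22-23 | P3 23-29 |
Completion: P0=22  P1=23  P2=20  P3=29  P4=17  P5=6

P3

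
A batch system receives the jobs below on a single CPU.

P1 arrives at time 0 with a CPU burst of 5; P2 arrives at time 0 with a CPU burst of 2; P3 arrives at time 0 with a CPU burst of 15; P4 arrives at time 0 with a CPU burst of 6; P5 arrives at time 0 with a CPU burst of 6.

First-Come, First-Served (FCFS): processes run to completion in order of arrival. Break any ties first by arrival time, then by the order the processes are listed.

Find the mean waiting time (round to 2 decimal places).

Schedule: | P1 0-5 | P2 5-7 | P3 7-22 | P4 22-28 | P5 28-34 |
Completion: P1=5  P2=7  P3=22  P4=28  P5=34
Turnaround (C−A): P1=5  P2=7  P3=22  P4=28  P5=34
Waiting times: P1=0, P2=5, P3=7, P4=22, P5=28
Average waiting = (0+5+7+22+28) / 5 = 62/5 = 12.40

12.40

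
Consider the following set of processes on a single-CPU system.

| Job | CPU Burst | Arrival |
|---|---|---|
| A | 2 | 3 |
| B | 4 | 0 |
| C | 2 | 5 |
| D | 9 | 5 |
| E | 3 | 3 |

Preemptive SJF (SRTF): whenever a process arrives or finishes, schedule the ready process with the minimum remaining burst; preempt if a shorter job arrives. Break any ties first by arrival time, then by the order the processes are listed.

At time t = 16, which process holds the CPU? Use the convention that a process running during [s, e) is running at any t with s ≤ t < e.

Schedule: | B 0-4 | A 4-6 | C 6-8 | E 8-11 | D 11-20 |
Completion: A=6  B=4  C=8  D=20  E=11

D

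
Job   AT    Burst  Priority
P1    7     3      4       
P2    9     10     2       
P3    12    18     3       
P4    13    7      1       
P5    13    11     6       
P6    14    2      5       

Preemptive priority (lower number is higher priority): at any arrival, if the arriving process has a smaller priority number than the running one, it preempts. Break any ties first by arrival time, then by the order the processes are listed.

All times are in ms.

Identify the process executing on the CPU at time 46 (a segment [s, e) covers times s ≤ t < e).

P6

Gantt: | idle 0-7 | P1 7-9 | P2 9-13 | P4 13-20 | P2 20-26 | P3 26-44 | P1 44-45 | P6 45-47 | P5 47-58 |
Completion: P1=45  P2=26  P3=44  P4=20  P5=58  P6=47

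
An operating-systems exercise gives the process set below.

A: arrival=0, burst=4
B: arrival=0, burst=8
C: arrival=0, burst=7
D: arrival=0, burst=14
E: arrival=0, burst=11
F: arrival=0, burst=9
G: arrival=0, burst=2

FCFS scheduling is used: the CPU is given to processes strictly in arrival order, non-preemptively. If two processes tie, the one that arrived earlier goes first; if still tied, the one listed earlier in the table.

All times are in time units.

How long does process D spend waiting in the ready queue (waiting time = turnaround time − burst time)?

Schedule: | A 0-4 | B 4-12 | C 12-19 | D 19-33 | E 33-44 | F 44-53 | G 53-55 |
Completion: A=4  B=12  C=19  D=33  E=44  F=53  G=55
Turnaround (C−A): A=4  B=12  C=19  D=33  E=44  F=53  G=55
Waiting(D) = turnaround − burst = 33 − 14 = 19

19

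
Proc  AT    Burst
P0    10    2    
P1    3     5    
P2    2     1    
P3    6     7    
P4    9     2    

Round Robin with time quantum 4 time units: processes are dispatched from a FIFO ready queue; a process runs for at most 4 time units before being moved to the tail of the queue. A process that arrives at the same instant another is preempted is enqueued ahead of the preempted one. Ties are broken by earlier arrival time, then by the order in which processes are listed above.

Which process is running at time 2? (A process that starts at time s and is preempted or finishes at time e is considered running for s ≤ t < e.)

P2

Timeline: | idle 0-2 | P2 2-3 | P1 3-7 | P3 7-11 | P1 11-12 | P4 12-14 | P0 14-16 | P3 16-19 |
Completion: P0=16  P1=12  P2=3  P3=19  P4=14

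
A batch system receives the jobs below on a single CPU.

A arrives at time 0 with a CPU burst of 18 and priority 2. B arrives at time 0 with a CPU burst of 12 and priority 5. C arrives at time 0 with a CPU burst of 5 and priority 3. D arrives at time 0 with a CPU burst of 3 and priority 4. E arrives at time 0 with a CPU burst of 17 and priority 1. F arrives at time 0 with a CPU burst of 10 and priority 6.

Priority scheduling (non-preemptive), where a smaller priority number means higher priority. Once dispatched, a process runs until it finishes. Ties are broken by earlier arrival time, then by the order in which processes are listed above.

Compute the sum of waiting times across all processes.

190

Timeline: | E 0-17 | A 17-35 | C 35-40 | D 40-43 | B 43-55 | F 55-65 |
Completion: A=35  B=55  C=40  D=43  E=17  F=65
Turnaround (C−A): A=35  B=55  C=40  D=43  E=17  F=65
Waiting = turnaround − burst: A=17, B=43, C=35, D=40, E=0, F=55
Total waiting = 17 + 43 + 35 + 40 + 0 + 55 = 190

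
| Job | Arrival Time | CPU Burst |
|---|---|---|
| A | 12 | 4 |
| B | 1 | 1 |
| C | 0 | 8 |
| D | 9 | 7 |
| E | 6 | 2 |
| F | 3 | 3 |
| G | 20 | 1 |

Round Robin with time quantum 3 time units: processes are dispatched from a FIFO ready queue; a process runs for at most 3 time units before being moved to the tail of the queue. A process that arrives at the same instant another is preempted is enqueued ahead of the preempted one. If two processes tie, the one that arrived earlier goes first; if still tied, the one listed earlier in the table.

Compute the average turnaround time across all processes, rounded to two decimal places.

Timeline: | C 0-3 | B 3-4 | F 4-7 | C 7-10 | E 10-12 | D 12-15 | C 15-17 | A 17-20 | D 20-23 | G 23-24 | A 24-25 | D 25-26 |
Completion: A=25  B=4  C=17  D=26  E=12  F=7  G=24
Turnaround times: A=13, B=3, C=17, D=17, E=6, F=4, G=4
Average turnaround = (13+3+17+17+6+4+4) / 7 = 64/7 = 9.14

9.14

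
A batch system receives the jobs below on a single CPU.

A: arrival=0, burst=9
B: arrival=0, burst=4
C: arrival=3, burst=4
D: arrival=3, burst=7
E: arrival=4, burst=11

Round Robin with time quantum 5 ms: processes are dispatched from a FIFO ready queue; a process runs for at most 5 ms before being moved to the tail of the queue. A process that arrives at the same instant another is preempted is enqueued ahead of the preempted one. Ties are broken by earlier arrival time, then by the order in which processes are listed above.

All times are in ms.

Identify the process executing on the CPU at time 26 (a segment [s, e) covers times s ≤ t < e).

Timeline: | A 0-5 | B 5-9 | C 9-13 | D 13-18 | E 18-23 | A 23-27 | D 27-29 | E 29-35 |
Completion: A=27  B=9  C=13  D=29  E=35
Turnaround (C−A): A=27  B=9  C=10  D=26  E=31

A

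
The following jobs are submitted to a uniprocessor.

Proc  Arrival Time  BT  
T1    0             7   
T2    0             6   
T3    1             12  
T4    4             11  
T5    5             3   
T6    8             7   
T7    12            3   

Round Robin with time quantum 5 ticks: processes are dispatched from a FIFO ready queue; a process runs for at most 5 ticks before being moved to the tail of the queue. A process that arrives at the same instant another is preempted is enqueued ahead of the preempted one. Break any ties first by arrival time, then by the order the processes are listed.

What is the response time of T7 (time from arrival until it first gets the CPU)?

Timeline: | T1 0-5 | T2 5-10 | T3 10-15 | T4 15-20 | T5 20-23 | T1 23-25 | T6 25-30 | T2 30-31 | T7 31-34 | T3 34-39 | T4 39-44 | T6 44-46 | T3 46-48 | T4 48-49 |
Completion: T1=25  T2=31  T3=48  T4=49  T5=23  T6=46  T7=34
Turnaround (C−A): T1=25  T2=31  T3=47  T4=45  T5=18  T6=38  T7=22
Response(T7) = first start − arrival = 31 − 12 = 19

19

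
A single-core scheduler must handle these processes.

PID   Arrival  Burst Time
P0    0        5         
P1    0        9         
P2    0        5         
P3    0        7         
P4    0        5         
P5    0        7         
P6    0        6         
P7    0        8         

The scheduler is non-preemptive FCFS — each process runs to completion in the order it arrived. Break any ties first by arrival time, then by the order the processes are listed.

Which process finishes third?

P2

Schedule: | P0 0-5 | P1 5-14 | P2 14-19 | P3 19-26 | P4 26-31 | P5 31-38 | P6 38-44 | P7 44-52 |
Completion: P0=5  P1=14  P2=19  P3=26  P4=31  P5=38  P6=44  P7=52
Turnaround (C−A): P0=5  P1=14  P2=19  P3=26  P4=31  P5=38  P6=44  P7=52
Finish order: P0 → P1 → P2 → P3 → P4 → P5 → P6 → P7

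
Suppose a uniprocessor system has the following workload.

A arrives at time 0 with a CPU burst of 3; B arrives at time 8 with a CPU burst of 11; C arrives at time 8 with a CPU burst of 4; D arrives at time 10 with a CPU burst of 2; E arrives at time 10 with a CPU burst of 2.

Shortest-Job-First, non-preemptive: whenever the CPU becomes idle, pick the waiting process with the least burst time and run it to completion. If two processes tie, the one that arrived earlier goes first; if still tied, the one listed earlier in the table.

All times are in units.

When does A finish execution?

Timeline: | A 0-3 | idle 3-8 | C 8-12 | D 12-14 | E 14-16 | B 16-27 |
Completion: A=3  B=27  C=12  D=14  E=16

3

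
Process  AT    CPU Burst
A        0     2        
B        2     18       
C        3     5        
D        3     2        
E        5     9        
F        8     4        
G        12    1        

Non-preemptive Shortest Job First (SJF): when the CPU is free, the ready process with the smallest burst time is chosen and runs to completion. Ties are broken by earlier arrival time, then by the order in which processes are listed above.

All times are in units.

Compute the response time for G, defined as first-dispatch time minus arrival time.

8

Schedule: | A 0-2 | B 2-20 | G 20-21 | D 21-23 | F 23-27 | C 27-32 | E 32-41 |
Completion: A=2  B=20  C=32  D=23  E=41  F=27  G=21
Turnaround (C−A): A=2  B=18  C=29  D=20  E=36  F=19  G=9
Response(G) = first start − arrival = 20 − 12 = 8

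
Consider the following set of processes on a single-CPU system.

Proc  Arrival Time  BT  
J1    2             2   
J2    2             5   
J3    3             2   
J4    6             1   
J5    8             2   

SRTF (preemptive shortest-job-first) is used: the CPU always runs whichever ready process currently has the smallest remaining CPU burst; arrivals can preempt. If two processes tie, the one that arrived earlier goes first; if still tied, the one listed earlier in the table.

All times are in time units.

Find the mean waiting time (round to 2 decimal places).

1.60

Schedule: | idle 0-2 | J1 2-4 | J3 4-6 | J4 6-7 | J2 7-8 | J5 8-10 | J2 10-14 |
Completion: J1=4  J2=14  J3=6  J4=7  J5=10
Waiting times: J1=0, J2=7, J3=1, J4=0, J5=0
Average waiting = (0+7+1+0+0) / 5 = 8/5 = 1.60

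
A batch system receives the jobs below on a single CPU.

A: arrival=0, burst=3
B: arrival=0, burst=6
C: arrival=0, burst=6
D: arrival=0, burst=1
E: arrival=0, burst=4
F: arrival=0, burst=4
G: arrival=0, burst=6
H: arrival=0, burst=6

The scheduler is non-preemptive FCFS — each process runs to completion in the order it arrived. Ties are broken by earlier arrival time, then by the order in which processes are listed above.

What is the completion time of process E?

Schedule: | A 0-3 | B 3-9 | C 9-15 | D 15-16 | E 16-20 | F 20-24 | G 24-30 | H 30-36 |
Completion: A=3  B=9  C=15  D=16  E=20  F=24  G=30  H=36
Turnaround (C−A): A=3  B=9  C=15  D=16  E=20  F=24  G=30  H=36

20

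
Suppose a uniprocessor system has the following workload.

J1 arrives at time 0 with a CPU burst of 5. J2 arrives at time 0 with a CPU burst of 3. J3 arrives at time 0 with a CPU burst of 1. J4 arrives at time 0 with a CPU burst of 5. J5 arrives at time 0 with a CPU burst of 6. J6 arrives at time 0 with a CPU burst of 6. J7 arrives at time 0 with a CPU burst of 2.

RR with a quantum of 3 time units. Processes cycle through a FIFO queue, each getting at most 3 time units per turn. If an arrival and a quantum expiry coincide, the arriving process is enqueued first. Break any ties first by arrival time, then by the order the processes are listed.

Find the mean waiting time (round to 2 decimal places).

Gantt: | J1 0-3 | J2 3-6 | J3 6-7 | J4 7-10 | J5 10-13 | J6 13-16 | J7 16-18 | J1 18-20 | J4 20-22 | J5 22-25 | J6 25-28 |
Completion: J1=20  J2=6  J3=7  J4=22  J5=25  J6=28  J7=18
Turnaround (C−A): J1=20  J2=6  J3=7  J4=22  J5=25  J6=28  J7=18
Waiting times: J1=15, J2=3, J3=6, J4=17, J5=19, J6=22, J7=16
Average waiting = (15+3+6+17+19+22+16) / 7 = 98/7 = 14.00

14.00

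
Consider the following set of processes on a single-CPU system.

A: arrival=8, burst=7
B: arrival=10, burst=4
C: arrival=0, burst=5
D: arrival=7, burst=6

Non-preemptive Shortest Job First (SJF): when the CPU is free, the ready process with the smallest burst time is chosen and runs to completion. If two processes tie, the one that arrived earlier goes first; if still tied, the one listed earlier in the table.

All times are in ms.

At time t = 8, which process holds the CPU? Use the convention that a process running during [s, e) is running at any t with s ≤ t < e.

D

Timeline: | C 0-5 | idle 5-7 | D 7-13 | B 13-17 | A 17-24 |
Completion: A=24  B=17  C=5  D=13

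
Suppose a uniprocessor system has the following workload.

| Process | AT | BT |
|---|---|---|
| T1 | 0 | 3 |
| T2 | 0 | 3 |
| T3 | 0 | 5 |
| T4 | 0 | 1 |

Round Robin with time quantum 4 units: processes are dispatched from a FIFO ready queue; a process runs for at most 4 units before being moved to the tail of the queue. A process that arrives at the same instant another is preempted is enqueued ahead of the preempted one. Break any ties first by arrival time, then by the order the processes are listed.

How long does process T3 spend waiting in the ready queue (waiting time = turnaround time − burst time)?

7

Timeline: | T1 0-3 | T2 3-6 | T3 6-10 | T4 10-11 | T3 11-12 |
Completion: T1=3  T2=6  T3=12  T4=11
Turnaround (C−A): T1=3  T2=6  T3=12  T4=11
Waiting(T3) = turnaround − burst = 12 − 5 = 7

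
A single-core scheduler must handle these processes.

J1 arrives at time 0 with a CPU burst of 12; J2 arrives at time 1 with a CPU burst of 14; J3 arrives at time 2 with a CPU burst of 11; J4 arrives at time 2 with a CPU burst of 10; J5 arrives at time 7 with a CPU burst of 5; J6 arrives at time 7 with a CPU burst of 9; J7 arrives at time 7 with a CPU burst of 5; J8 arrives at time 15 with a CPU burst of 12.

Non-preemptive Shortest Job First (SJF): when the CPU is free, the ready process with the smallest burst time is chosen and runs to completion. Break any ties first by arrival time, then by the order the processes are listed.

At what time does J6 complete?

31

Timeline: | J1 0-12 | J5 12-17 | J7 17-22 | J6 22-31 | J4 31-41 | J3 41-52 | J8 52-64 | J2 64-78 |
Completion: J1=12  J2=78  J3=52  J4=41  J5=17  J6=31  J7=22  J8=64
Turnaround (C−A): J1=12  J2=77  J3=50  J4=39  J5=10  J6=24  J7=15  J8=49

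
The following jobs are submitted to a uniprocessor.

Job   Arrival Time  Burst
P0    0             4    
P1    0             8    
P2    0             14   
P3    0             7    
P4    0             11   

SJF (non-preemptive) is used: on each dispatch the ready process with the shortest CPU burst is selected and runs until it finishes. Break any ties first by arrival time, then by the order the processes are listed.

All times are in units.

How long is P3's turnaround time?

Schedule: | P0 0-4 | P3 4-11 | P1 11-19 | P4 19-30 | P2 30-44 |
Completion: P0=4  P1=19  P2=44  P3=11  P4=30
Turnaround (C−A): P0=4  P1=19  P2=44  P3=11  P4=30
Turnaround(P3) = completion − arrival = 11 − 0 = 11

11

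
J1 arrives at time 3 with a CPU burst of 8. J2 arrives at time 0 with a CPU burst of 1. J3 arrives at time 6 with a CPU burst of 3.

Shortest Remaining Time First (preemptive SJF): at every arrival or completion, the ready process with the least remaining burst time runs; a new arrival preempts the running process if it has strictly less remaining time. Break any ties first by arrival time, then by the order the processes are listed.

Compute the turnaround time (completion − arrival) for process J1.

Schedule: | J2 0-1 | idle 1-3 | J1 3-6 | J3 6-9 | J1 9-14 |
Completion: J1=14  J2=1  J3=9
Turnaround (C−A): J1=11  J2=1  J3=3
Turnaround(J1) = completion − arrival = 14 − 3 = 11

11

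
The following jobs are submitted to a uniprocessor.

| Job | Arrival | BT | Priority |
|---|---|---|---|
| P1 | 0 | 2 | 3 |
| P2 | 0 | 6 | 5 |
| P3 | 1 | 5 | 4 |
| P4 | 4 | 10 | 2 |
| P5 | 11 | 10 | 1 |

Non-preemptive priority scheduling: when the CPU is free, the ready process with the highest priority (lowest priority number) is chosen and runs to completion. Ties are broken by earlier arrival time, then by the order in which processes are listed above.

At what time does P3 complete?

Timeline: | P1 0-2 | P3 2-7 | P4 7-17 | P5 17-27 | P2 27-33 |
Completion: P1=2  P2=33  P3=7  P4=17  P5=27

7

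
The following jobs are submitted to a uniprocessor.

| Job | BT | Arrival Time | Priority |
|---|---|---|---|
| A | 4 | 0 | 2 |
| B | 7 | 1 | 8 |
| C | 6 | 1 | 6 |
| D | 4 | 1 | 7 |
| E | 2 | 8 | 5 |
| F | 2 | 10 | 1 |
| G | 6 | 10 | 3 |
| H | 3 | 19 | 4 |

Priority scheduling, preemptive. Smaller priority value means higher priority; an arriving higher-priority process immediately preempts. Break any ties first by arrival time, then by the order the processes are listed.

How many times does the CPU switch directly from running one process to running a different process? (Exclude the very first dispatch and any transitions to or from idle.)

9

Gantt: | A 0-4 | C 4-8 | E 8-10 | F 10-12 | G 12-18 | C 18-19 | H 19-22 | C 22-23 | D 23-27 | B 27-34 |
Completion: A=4  B=34  C=23  D=27  E=10  F=12  G=18  H=22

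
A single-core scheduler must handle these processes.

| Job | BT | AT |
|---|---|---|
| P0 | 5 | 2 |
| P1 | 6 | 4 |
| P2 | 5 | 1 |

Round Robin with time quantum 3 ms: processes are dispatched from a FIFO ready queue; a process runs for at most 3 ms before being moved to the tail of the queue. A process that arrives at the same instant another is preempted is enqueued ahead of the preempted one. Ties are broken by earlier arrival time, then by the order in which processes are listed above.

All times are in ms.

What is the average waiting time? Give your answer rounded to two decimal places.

6.67

Gantt: | idle 0-1 | P2 1-4 | P0 4-7 | P1 7-10 | P2 10-12 | P0 12-14 | P1 14-17 |
Completion: P0=14  P1=17  P2=12
Waiting times: P0=7, P1=7, P2=6
Average waiting = (7+7+6) / 3 = 20/3 = 6.67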